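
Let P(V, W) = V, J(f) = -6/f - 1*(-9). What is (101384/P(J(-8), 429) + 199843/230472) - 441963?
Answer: -1293023759345/2996136 ≈ -4.3156e+5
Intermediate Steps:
J(f) = 9 - 6/f (J(f) = -6/f + 9 = 9 - 6/f)
(101384/P(J(-8), 429) + 199843/230472) - 441963 = (101384/(9 - 6/(-8)) + 199843/230472) - 441963 = (101384/(9 - 6*(-1/8)) + 199843*(1/230472)) - 441963 = (101384/(9 + 3/4) + 199843/230472) - 441963 = (101384/(39/4) + 199843/230472) - 441963 = (101384*(4/39) + 199843/230472) - 441963 = (405536/39 + 199843/230472) - 441963 = 31157495623/2996136 - 441963 = -1293023759345/2996136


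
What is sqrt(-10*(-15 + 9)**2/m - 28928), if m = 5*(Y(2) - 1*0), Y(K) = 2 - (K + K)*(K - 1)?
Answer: 2*I*sqrt(7223) ≈ 169.98*I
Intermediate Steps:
Y(K) = 2 - 2*K*(-1 + K)
m = -10 (m = 5*((2 - 2*2**2 + 2*2) - 1*0) = 5*((2 - 2*4 + 4) + 0) = 5*((2 - 8 + 4) + 0) = 5*(-2 + 0) = 5*(-2) = -10)
sqrt(-10*(-15 + 9)**2/m - 28928) = sqrt(-10*(-15 + 9)**2/(-10) - 28928) = sqrt(-10*(-6)**2*(-1)/10 - 28928) = sqrt(-360*(-1)/10 - 28928) = sqrt(-10*(-18/5) - 28928) = sqrt(36 - 28928) = sqrt(-28892) = 2*I*sqrt(7223)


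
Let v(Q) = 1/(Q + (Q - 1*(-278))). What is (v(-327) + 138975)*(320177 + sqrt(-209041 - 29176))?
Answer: 16730720744023/376 + 52254599*I*sqrt(238217)/376 ≈ 4.4497e+10 + 6.783e+7*I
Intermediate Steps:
v(Q) = 1/(278 + 2*Q) (v(Q) = 1/(Q + (Q + 278)) = 1/(Q + (278 + Q)) = 1/(278 + 2*Q))
(v(-327) + 138975)*(320177 + sqrt(-209041 - 29176)) = (1/(2*(139 - 327)) + 138975)*(320177 + sqrt(-209041 - 29176)) = ((1/2)/(-188) + 138975)*(320177 + sqrt(-238217)) = ((1/2)*(-1/188) + 138975)*(320177 + I*sqrt(238217)) = (-1/376 + 138975)*(320177 + I*sqrt(238217)) = 52254599*(320177 + I*sqrt(238217))/376 = 16730720744023/376 + 52254599*I*sqrt(238217)/376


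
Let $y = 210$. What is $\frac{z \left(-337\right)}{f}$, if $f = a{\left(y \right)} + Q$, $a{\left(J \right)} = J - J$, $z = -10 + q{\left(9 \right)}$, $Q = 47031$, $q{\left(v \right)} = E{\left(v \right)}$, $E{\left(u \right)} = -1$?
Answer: $\frac{3707}{47031} \approx 0.07882$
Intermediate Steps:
$q{\left(v \right)} = -1$
$z = -11$ ($z = -10 - 1 = -11$)
$a{\left(J \right)} = 0$
$f = 47031$ ($f = 0 + 47031 = 47031$)
$\frac{z \left(-337\right)}{f} = \frac{\left(-11\right) \left(-337\right)}{47031} = 3707 \cdot \frac{1}{47031} = \frac{3707}{47031}$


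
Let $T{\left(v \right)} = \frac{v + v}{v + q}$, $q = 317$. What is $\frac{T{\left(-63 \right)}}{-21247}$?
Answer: $\frac{63}{2698369} \approx 2.3347 \cdot 10^{-5}$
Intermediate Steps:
$T{\left(v \right)} = \frac{2 v}{317 + v}$ ($T{\left(v \right)} = \frac{v + v}{v + 317} = \frac{2 v}{317 + v}$)
$\frac{T{\left(-63 \right)}}{-21247} = \frac{2 \left(-63\right) \frac{1}{317 - 63}}{-21247} = 2 \left(-63\right) \frac{1}{254} \left(- \frac{1}{21247}\right) = \left(- \frac{63}{127}\right) \left(- \frac{1}{21247}\right) = \frac{63}{2698369}$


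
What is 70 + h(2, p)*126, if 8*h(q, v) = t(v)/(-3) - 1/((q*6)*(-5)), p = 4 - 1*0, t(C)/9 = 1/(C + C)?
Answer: 10297/160 ≈ 64.356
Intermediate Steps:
t(C) = 9/(2*C) (t(C) = 9/(C + C) = 9/((2*C)) = 9*(1/(2*C)) = 9/(2*C))
p = 4 (p = 4 + 0 = 4)
h(q, v) = -3/(16*v) + 1/(240*q) (h(q, v) = ((9/(2*v))/(-3) - 1/((q*6)*(-5)))/8 = ((9/(2*v))*(-⅓) - 1/((6*q)*(-5)))/8 = (-3/(2*v) - 1/((-30*q)))/8 = (-3/(2*v) - (-1)/(30*q))/8 = (-3/(2*v) + 1/(30*q))/8 = -3/(16*v) + 1/(240*q))
70 + h(2, p)*126 = 70 + ((1/240)*(4 - 45*2)/(2*4))*126 = 70 + ((1/240)*(½)*(¼)*(4 - 90))*126 = 70 + ((1/240)*(½)*(¼)*(-86))*126 = 70 - 43/960*126 = 70 - 903/160 = 10297/160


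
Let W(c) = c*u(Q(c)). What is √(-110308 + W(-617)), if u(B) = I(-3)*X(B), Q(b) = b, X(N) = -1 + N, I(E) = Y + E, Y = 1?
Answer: 2*I*√218230 ≈ 934.3*I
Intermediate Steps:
I(E) = 1 + E
u(B) = 2 - 2*B (u(B) = (1 - 3)*(-1 + B) = -2*(-1 + B) = 2 - 2*B)
W(c) = c*(2 - 2*c)
√(-110308 + W(-617)) = √(-110308 + 2*(-617)*(1 - 1*(-617))) = √(-110308 + 2*(-617)*(1 + 617)) = √(-110308 + 2*(-617)*618) = √(-110308 - 762612) = √(-872920) = 2*I*√218230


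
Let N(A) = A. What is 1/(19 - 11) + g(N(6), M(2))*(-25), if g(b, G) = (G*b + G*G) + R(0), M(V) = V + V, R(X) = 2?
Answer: -8399/8 ≈ -1049.9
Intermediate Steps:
M(V) = 2*V
g(b, G) = 2 + G² + G*b (g(b, G) = (G*b + G*G) + 2 = (G*b + G²) + 2 = (G² + G*b) + 2 = 2 + G² + G*b)
1/(19 - 11) + g(N(6), M(2))*(-25) = 1/(19 - 11) + (2 + (2*2)² + (2*2)*6)*(-25) = 1/8 + (2 + 4² + 4*6)*(-25) = ⅛ + (2 + 16 + 24)*(-25) = ⅛ + 42*(-25) = ⅛ - 1050 = -8399/8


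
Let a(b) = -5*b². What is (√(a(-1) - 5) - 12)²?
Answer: (12 - I*√10)² ≈ 134.0 - 75.895*I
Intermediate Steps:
(√(a(-1) - 5) - 12)² = (√(-5*(-1)² - 5) - 12)² = (√(-5*1 - 5) - 12)² = (√(-5 - 5) - 12)² = (√(-10) - 12)² = (I*√10 - 12)² = (-12 + I*√10)²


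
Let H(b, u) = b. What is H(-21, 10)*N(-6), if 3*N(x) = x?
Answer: 42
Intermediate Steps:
N(x) = x/3
H(-21, 10)*N(-6) = -7*(-6) = -21*(-2) = 42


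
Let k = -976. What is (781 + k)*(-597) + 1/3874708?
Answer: 451074131821/3874708 ≈ 1.1642e+5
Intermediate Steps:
(781 + k)*(-597) + 1/3874708 = (781 - 976)*(-597) + 1/3874708 = -195*(-597) + 1/3874708 = 116415 + 1/3874708 = 451074131821/3874708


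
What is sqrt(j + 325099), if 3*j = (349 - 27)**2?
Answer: sqrt(3236943)/3 ≈ 599.72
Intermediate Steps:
j = 103684/3 (j = (349 - 27)**2/3 = (1/3)*322**2 = (1/3)*103684 = 103684/3 ≈ 34561.)
sqrt(j + 325099) = sqrt(103684/3 + 325099) = sqrt(1078981/3) = sqrt(3236943)/3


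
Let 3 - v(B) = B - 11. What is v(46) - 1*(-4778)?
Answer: 4746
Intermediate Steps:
v(B) = 14 - B (v(B) = 3 - (B - 11) = 3 - (-11 + B) = 3 + (11 - B) = 14 - B)
v(46) - 1*(-4778) = (14 - 1*46) - 1*(-4778) = (14 - 46) + 4778 = -32 + 4778 = 4746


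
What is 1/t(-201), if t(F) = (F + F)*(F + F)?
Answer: 1/161604 ≈ 6.1880e-6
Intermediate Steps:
t(F) = 4*F² (t(F) = (2*F)*(2*F) = 4*F²)
1/t(-201) = 1/(4*(-201)²) = 1/(4*40401) = 1/161604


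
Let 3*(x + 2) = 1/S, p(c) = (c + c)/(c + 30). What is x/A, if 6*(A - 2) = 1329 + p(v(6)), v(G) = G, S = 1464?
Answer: -8783/981856 ≈ -0.0089453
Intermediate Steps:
p(c) = 2*c/(30 + c) (p(c) = (2*c)/(30 + c) = 2*c/(30 + c))
x = -8783/4392 (x = -2 + (1/3)/1464 = -2 + (1/3)*(1/1464) = -2 + 1/4392 = -8783/4392 ≈ -1.9998)
A = 2012/9 (A = 2 + (1329 + 2*6/(30 + 6))/6 = 2 + (1329 + 2*6/36)/6 = 2 + (1329 + 2*6*(1/36))/6 = 2 + (1329 + 1/3)/6 = 2 + (1/6)*(3988/3) = 2 + 1994/9 = 2012/9 ≈ 223.56)
x/A = -8783/(4392*2012/9) = -8783/4392*9/2012 = -8783/981856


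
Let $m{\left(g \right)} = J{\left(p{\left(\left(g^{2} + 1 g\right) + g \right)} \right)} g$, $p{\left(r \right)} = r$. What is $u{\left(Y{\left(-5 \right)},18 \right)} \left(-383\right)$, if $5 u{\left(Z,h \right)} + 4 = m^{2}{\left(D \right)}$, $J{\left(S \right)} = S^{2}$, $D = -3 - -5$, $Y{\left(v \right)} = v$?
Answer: $-1254708$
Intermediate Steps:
$D = 2$ ($D = -3 + 5 = 2$)
$m{\left(g \right)} = g \left(g^{2} + 2 g\right)^{2}$ ($m{\left(g \right)} = \left(\left(g^{2} + 1 g\right) + g\right)^{2} g = \left(\left(g^{2} + g\right) + g\right)^{2} g = \left(\left(g + g^{2}\right) + g\right)^{2} g = \left(g^{2} + 2 g\right)^{2} g = g \left(g^{2} + 2 g\right)^{2}$)
$u{\left(Z,h \right)} = 3276$ ($u{\left(Z,h \right)} = - \frac{4}{5} + \frac{\left(2^{3} \left(2 + 2\right)^{2}\right)^{2}}{5} = - \frac{4}{5} + \frac{\left(8 \cdot 4^{2}\right)^{2}}{5} = - \frac{4}{5} + \frac{\left(8 \cdot 16\right)^{2}}{5} = - \frac{4}{5} + \frac{128^{2}}{5} = - \frac{4}{5} + \frac{1}{5} \cdot 16384 = - \frac{4}{5} + \frac{16384}{5} = 3276$)
$u{\left(Y{\left(-5 \right)},18 \right)} \left(-383\right) = 3276 \left(-383\right) = -1254708$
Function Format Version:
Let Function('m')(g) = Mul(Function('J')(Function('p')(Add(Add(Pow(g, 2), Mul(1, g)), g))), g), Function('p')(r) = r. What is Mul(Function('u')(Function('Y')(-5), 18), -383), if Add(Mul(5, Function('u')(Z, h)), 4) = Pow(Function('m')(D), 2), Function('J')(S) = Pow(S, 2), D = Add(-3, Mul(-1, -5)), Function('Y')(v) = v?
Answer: -1254708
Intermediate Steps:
D = 2 (D = Add(-3, 5) = 2)
Function('m')(g) = Mul(g, Pow(Add(Pow(g, 2), Mul(2, g)), 2)) (Function('m')(g) = Mul(Pow(Add(Add(Pow(g, 2), Mul(1, g)), g), 2), g) = Mul(Pow(Add(Add(Pow(g, 2), g), g), 2), g) = Mul(Pow(Add(Add(g, Pow(g, 2)), g), 2), g) = Mul(Pow(Add(Pow(g, 2), Mul(2, g)), 2), g) = Mul(g, Pow(Add(Pow(g, 2), Mul(2, g)), 2)))
Function('u')(Z, h) = 3276 (Function('u')(Z, h) = Add(Rational(-4, 5), Mul(Rational(1, 5), Pow(Mul(Pow(2, 3), Pow(Add(2, 2), 2)), 2))) = Add(Rational(-4, 5), Mul(Rational(1, 5), Pow(Mul(8, Pow(4, 2)), 2))) = Add(Rational(-4, 5), Mul(Rational(1, 5), Pow(Mul(8, 16), 2))) = Add(Rational(-4, 5), Mul(Rational(1, 5), Pow(128, 2))) = Add(Rational(-4, 5), Mul(Rational(1, 5), 16384)) = Add(Rational(-4, 5), Rational(16384, 5)) = 3276)
Mul(Function('u')(Function('Y')(-5), 18), -383) = Mul(3276, -383) = -1254708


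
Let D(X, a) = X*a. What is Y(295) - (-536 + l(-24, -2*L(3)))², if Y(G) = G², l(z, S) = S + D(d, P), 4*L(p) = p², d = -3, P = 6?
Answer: -899589/4 ≈ -2.2490e+5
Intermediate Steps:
L(p) = p²/4
l(z, S) = -18 + S (l(z, S) = S - 3*6 = S - 18 = -18 + S)
Y(295) - (-536 + l(-24, -2*L(3)))² = 295² - (-536 + (-18 - 3²/2))² = 87025 - (-536 + (-18 - 9/2))² = 87025 - (-536 - 45/2)² = 87025 - (-1117/2)² = 87025 - 1*1247689/4 = 87025 - 1247689/4 = -899589/4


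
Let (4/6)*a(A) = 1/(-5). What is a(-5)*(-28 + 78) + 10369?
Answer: 10354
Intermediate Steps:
a(A) = -3/10 (a(A) = (3/2)/(-5) = (3/2)*(-1/5) = -3/10)
a(-5)*(-28 + 78) + 10369 = -3*(-28 + 78)/10 + 10369 = -3/10*50 + 10369 = -15 + 10369 = 10354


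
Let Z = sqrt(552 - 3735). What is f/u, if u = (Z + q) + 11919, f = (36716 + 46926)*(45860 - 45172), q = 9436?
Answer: 153611042260/57004901 - 7193212*I*sqrt(3183)/57004901 ≈ 2694.7 - 7.1192*I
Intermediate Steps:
f = 57545696 (f = 83642*688 = 57545696)
Z = I*sqrt(3183) (Z = sqrt(-3183) = I*sqrt(3183) ≈ 56.418*I)
u = 21355 + I*sqrt(3183) (u = (I*sqrt(3183) + 9436) + 11919 = (9436 + I*sqrt(3183)) + 11919 = 21355 + I*sqrt(3183) ≈ 21355.0 + 56.418*I)
f/u = 57545696/(21355 + I*sqrt(3183))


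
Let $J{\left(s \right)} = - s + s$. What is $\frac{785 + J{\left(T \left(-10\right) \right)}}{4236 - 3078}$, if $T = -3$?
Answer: $\frac{785}{1158} \approx 0.67789$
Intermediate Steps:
$J{\left(s \right)} = 0$
$\frac{785 + J{\left(T \left(-10\right) \right)}}{4236 - 3078} = \frac{785 + 0}{4236 - 3078} = \frac{785}{1158}$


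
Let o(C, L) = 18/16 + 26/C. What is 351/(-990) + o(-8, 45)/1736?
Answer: -271751/763840 ≈ -0.35577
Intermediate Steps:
o(C, L) = 9/8 + 26/C (o(C, L) = 18*(1/16) + 26/C = 9/8 + 26/C)
351/(-990) + o(-8, 45)/1736 = 351/(-990) + (9/8 + 26/(-8))/1736 = 351*(-1/990) + (9/8 + 26*(-1/8))*(1/1736) = -39/110 + (9/8 - 13/4)*(1/1736) = -39/110 - 17/8*1/1736 = -39/110 - 17/13888 = -271751/763840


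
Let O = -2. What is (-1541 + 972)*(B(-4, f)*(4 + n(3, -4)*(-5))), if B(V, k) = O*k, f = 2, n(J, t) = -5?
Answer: 66004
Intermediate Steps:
B(V, k) = -2*k
(-1541 + 972)*(B(-4, f)*(4 + n(3, -4)*(-5))) = (-1541 + 972)*((-2*2)*(4 - 5*(-5))) = -(-2276)*(4 + 25) = -(-2276)*29 = -569*(-116) = 66004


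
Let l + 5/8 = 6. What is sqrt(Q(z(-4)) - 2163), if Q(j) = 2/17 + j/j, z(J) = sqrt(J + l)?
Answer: 4*I*sqrt(39049)/17 ≈ 46.496*I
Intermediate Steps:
l = 43/8 (l = -5/8 + 6 = 43/8 ≈ 5.3750)
z(J) = sqrt(43/8 + J) (z(J) = sqrt(J + 43/8) = sqrt(43/8 + J))
Q(j) = 19/17 (Q(j) = 2*(1/17) + 1 = 2/17 + 1 = 19/17)
sqrt(Q(z(-4)) - 2163) = sqrt(19/17 - 2163) = sqrt(-36752/17) = 4*I*sqrt(39049)/17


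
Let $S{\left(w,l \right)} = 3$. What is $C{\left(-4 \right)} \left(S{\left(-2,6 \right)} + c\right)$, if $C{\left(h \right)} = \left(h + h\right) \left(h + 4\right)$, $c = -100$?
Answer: $0$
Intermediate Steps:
$C{\left(h \right)} = 2 h \left(4 + h\right)$
$C{\left(-4 \right)} \left(S{\left(-2,6 \right)} + c\right) = 2 \left(-4\right) \left(4 - 4\right) \left(3 - 100\right) = 2 \left(-4\right) 0 \left(-97\right) = 0 \left(-97\right) = 0$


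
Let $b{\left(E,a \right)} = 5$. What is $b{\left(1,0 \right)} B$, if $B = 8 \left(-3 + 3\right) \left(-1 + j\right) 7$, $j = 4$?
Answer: $0$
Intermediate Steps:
$B = 0$ ($B = 8 \left(-3 + 3\right) \left(-1 + 4\right) 7 = 8 \cdot 0 \cdot 3 \cdot 7 = 8 \cdot 0 \cdot 7 = 0 \cdot 7 = 0$)
$b{\left(1,0 \right)} B = 5 \cdot 0 = 0$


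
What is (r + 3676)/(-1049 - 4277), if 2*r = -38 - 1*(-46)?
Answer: -1840/2663 ≈ -0.69095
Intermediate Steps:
r = 4 (r = (-38 - 1*(-46))/2 = (-38 + 46)/2 = (½)*8 = 4)
(r + 3676)/(-1049 - 4277) = (4 + 3676)/(-1049 - 4277) = 3680/(-5326) = 3680*(-1/5326) = -1840/2663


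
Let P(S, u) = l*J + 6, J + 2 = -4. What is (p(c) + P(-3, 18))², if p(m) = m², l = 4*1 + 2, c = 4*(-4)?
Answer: 51076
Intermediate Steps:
J = -6 (J = -2 - 4 = -6)
c = -16
l = 6 (l = 4 + 2 = 6)
P(S, u) = -30 (P(S, u) = 6*(-6) + 6 = -36 + 6 = -30)
(p(c) + P(-3, 18))² = ((-16)² - 30)² = (256 - 30)² = 226² = 51076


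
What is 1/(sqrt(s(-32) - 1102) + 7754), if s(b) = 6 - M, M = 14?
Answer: 3877/30062813 - I*sqrt(1110)/60125626 ≈ 0.00012896 - 5.5412e-7*I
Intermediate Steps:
s(b) = -8 (s(b) = 6 - 1*14 = 6 - 14 = -8)
1/(sqrt(s(-32) - 1102) + 7754) = 1/(sqrt(-8 - 1102) + 7754) = 1/(sqrt(-1110) + 7754) = 1/(I*sqrt(1110) + 7754) = 1/(7754 + I*sqrt(1110))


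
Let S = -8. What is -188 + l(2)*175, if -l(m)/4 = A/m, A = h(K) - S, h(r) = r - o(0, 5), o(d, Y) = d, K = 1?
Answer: -3338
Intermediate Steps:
h(r) = r (h(r) = r - 1*0 = r + 0 = r)
A = 9 (A = 1 - 1*(-8) = 1 + 8 = 9)
l(m) = -36/m
-188 + l(2)*175 = -188 - 36/2*175 = -188 - 36*½*175 = -188 - 18*175 = -188 - 3150 = -3338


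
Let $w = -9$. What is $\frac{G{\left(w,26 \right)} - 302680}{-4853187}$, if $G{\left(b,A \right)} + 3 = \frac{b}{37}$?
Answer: $\frac{11199280}{179567919} \approx 0.062368$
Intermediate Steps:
$G{\left(b,A \right)} = -3 + \frac{b}{37}$
$\frac{G{\left(w,26 \right)} - 302680}{-4853187} = \frac{\left(-3 + \frac{1}{37} \left(-9\right)\right) - 302680}{-4853187} = \left(\left(-3 - \frac{9}{37}\right) - 302680\right) \left(- \frac{1}{4853187}\right) = \left(- \frac{120}{37} - 302680\right) \left(- \frac{1}{4853187}\right) = \left(- \frac{11199280}{37}\right) \left(- \frac{1}{4853187}\right) = \frac{11199280}{179567919}$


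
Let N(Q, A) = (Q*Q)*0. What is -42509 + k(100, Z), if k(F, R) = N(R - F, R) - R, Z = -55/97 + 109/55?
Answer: -226793063/5335 ≈ -42510.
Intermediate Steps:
Z = 7548/5335 (Z = -55*1/97 + 109*(1/55) = -55/97 + 109/55 = 7548/5335 ≈ 1.4148)
N(Q, A) = 0 (N(Q, A) = Q²*0 = 0)
k(F, R) = -R (k(F, R) = 0 - R = -R)
-42509 + k(100, Z) = -42509 - 1*7548/5335 = -42509 - 7548/5335 = -226793063/5335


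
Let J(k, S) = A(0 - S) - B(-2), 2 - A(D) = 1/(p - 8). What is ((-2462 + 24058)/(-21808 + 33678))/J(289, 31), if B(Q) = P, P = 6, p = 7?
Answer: -10798/17805 ≈ -0.60646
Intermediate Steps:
B(Q) = 6
A(D) = 3 (A(D) = 2 - 1/(7 - 8) = 2 - 1/(-1) = 2 - 1*(-1) = 2 + 1 = 3)
J(k, S) = -3 (J(k, S) = 3 - 1*6 = 3 - 6 = -3)
((-2462 + 24058)/(-21808 + 33678))/J(289, 31) = ((-2462 + 24058)/(-21808 + 33678))/(-3) = (21596/11870)*(-⅓) = (21596*(1/11870))*(-⅓) = (10798/5935)*(-⅓) = -10798/17805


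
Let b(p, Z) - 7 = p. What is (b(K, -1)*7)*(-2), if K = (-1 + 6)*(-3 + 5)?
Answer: -238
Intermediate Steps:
K = 10 (K = 5*2 = 10)
b(p, Z) = 7 + p
(b(K, -1)*7)*(-2) = ((7 + 10)*7)*(-2) = (17*7)*(-2) = 119*(-2) = -238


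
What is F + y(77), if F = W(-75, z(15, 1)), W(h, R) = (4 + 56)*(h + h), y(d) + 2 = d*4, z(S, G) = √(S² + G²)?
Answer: -8694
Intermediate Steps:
z(S, G) = √(G² + S²)
y(d) = -2 + 4*d (y(d) = -2 + d*4 = -2 + 4*d)
W(h, R) = 120*h (W(h, R) = 60*(2*h) = 120*h)
F = -9000 (F = 120*(-75) = -9000)
F + y(77) = -9000 + (-2 + 4*77) = -9000 + (-2 + 308) = -9000 + 306 = -8694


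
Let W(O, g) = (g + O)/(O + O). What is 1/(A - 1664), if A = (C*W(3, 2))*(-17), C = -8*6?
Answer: -1/984 ≈ -0.0010163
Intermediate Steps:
W(O, g) = (O + g)/(2*O) (W(O, g) = (O + g)/((2*O)) = (O + g)*(1/(2*O)) = (O + g)/(2*O))
C = -48
A = 680 (A = -24*(3 + 2)/3*(-17) = -24*5/3*(-17) = -48*⅚*(-17) = -40*(-17) = 680)
1/(A - 1664) = 1/(680 - 1664) = 1/(-984) = -1/984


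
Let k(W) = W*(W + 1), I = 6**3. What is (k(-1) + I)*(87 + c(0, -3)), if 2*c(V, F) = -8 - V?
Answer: 17928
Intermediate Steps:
c(V, F) = -4 - V/2 (c(V, F) = (-8 - V)/2 = -4 - V/2)
I = 216
k(W) = W*(1 + W)
(k(-1) + I)*(87 + c(0, -3)) = (-(1 - 1) + 216)*(87 + (-4 - 1/2*0)) = (-1*0 + 216)*(87 + (-4 + 0)) = (0 + 216)*(87 - 4) = 216*83 = 17928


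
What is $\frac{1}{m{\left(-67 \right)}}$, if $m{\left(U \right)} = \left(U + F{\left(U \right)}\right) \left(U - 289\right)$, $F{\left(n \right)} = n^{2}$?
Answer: $- \frac{1}{1574232} \approx -6.3523 \cdot 10^{-7}$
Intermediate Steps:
$m{\left(U \right)} = \left(-289 + U\right) \left(U + U^{2}\right)$ ($m{\left(U \right)} = \left(U + U^{2}\right) \left(U - 289\right) = \left(U + U^{2}\right) \left(-289 + U\right) = \left(-289 + U\right) \left(U + U^{2}\right)$)
$\frac{1}{m{\left(-67 \right)}} = \frac{1}{\left(-67\right) \left(-289 + \left(-67\right)^{2} - -19296\right)} = \frac{1}{\left(-67\right) \left(-289 + 4489 + 19296\right)} = \frac{1}{\left(-67\right) 23496} = \frac{1}{-1574232} = - \frac{1}{1574232}$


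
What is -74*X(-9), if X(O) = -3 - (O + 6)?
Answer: 0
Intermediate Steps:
X(O) = -9 - O (X(O) = -3 - (6 + O) = -3 + (-6 - O) = -9 - O)
-74*X(-9) = -74*(-9 - 1*(-9)) = -74*(-9 + 9) = -74*0 = 0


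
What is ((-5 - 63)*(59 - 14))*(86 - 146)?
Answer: 183600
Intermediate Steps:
((-5 - 63)*(59 - 14))*(86 - 146) = -68*45*(-60) = -3060*(-60) = 183600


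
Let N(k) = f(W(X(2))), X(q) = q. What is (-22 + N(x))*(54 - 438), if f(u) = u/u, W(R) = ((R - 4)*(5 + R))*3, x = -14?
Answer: 8064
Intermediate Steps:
W(R) = 3*(-4 + R)*(5 + R) (W(R) = ((-4 + R)*(5 + R))*3 = 3*(-4 + R)*(5 + R))
f(u) = 1
N(k) = 1
(-22 + N(x))*(54 - 438) = (-22 + 1)*(54 - 438) = -21*(-384) = 8064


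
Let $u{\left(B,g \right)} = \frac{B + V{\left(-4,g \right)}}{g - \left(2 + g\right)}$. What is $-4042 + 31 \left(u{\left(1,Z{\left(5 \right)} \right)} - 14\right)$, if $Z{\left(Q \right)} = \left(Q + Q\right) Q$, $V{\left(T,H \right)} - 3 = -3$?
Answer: $- \frac{8983}{2} \approx -4491.5$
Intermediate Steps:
$V{\left(T,H \right)} = 0$ ($V{\left(T,H \right)} = 3 - 3 = 0$)
$Z{\left(Q \right)} = 2 Q^{2}$ ($Z{\left(Q \right)} = 2 Q Q = 2 Q^{2}$)
$u{\left(B,g \right)} = - \frac{B}{2}$ ($u{\left(B,g \right)} = \frac{B + 0}{g - \left(2 + g\right)} = \frac{B}{-2} = B \left(- \frac{1}{2}\right) = - \frac{B}{2}$)
$-4042 + 31 \left(u{\left(1,Z{\left(5 \right)} \right)} - 14\right) = -4042 + 31 \left(\left(- \frac{1}{2}\right) 1 - 14\right) = -4042 + 31 \left(- \frac{1}{2} - 14\right) = -4042 + 31 \left(- \frac{29}{2}\right) = -4042 - \frac{899}{2} = - \frac{8983}{2}$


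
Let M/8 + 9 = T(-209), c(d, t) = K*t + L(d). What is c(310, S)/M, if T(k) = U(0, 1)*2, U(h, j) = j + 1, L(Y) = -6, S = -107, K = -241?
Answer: -25781/40 ≈ -644.53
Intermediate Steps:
U(h, j) = 1 + j
T(k) = 4 (T(k) = (1 + 1)*2 = 2*2 = 4)
c(d, t) = -6 - 241*t (c(d, t) = -241*t - 6 = -6 - 241*t)
M = -40 (M = -72 + 8*4 = -72 + 32 = -40)
c(310, S)/M = (-6 - 241*(-107))/(-40) = (-6 + 25787)*(-1/40) = 25781*(-1/40) = -25781/40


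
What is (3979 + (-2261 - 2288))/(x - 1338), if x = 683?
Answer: 114/131 ≈ 0.87023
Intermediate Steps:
(3979 + (-2261 - 2288))/(x - 1338) = (3979 + (-2261 - 2288))/(683 - 1338) = (3979 - 4549)/(-655) = -570*(-1/655) = 114/131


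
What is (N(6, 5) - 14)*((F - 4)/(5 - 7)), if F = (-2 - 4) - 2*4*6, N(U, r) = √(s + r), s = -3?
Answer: -406 + 29*√2 ≈ -364.99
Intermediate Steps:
N(U, r) = √(-3 + r)
F = -54 (F = -6 - 8*6 = -6 - 48 = -54)
(N(6, 5) - 14)*((F - 4)/(5 - 7)) = (√(-3 + 5) - 14)*((-54 - 4)/(5 - 7)) = (√2 - 14)*(-58/(-2)) = (-14 + √2)*(-58*(-½)) = (-14 + √2)*29 = -406 + 29*√2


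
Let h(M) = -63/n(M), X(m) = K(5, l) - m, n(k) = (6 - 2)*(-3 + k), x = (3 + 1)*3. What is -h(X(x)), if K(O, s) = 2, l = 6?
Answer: -63/52 ≈ -1.2115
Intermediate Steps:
x = 12 (x = 4*3 = 12)
n(k) = -12 + 4*k (n(k) = 4*(-3 + k) = -12 + 4*k)
X(m) = 2 - m
h(M) = -63/(-12 + 4*M)
-h(X(x)) = -(-63)/(-12 + 4*(2 - 1*12)) = -(-63)/(-12 + 4*(2 - 12)) = -(-63)/(-12 + 4*(-10)) = -(-63)/(-12 - 40) = -(-63)/(-52) = -(-63)*(-1)/52 = -1*63/52 = -63/52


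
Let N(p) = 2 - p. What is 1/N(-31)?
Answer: 1/33 ≈ 0.030303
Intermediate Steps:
1/N(-31) = 1/(2 - 1*(-31)) = 1/(2 + 31) = 1/33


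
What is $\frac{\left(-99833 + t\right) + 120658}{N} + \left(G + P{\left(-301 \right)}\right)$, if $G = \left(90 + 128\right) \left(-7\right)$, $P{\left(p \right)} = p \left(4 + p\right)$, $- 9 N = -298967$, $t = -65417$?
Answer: $\frac{26270127929}{298967} \approx 87870.0$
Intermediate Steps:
$N = \frac{298967}{9}$ ($N = \left(- \frac{1}{9}\right) \left(-298967\right) = \frac{298967}{9} \approx 33219.0$)
$G = -1526$ ($G = 218 \left(-7\right) = -1526$)
$\frac{\left(-99833 + t\right) + 120658}{N} + \left(G + P{\left(-301 \right)}\right) = \frac{\left(-99833 - 65417\right) + 120658}{\frac{298967}{9}} - \left(1526 + 301 \left(4 - 301\right)\right) = \left(-165250 + 120658\right) \frac{9}{298967} - -87871 = \left(-44592\right) \frac{9}{298967} + \left(-1526 + 89397\right) = - \frac{401328}{298967} + 87871 = \frac{26270127929}{298967}$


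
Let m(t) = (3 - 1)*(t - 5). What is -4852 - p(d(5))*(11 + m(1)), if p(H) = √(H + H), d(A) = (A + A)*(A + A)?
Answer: -4852 - 30*√2 ≈ -4894.4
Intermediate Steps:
d(A) = 4*A² (d(A) = (2*A)*(2*A) = 4*A²)
p(H) = √2*√H (p(H) = √(2*H) = √2*√H)
m(t) = -10 + 2*t (m(t) = 2*(-5 + t) = -10 + 2*t)
-4852 - p(d(5))*(11 + m(1)) = -4852 - √2*√(4*5²)*(11 + (-10 + 2*1)) = -4852 - √2*√(4*25)*(11 + (-10 + 2)) = -4852 - √2*√100*(11 - 8) = -4852 - √2*10*3 = -4852 - 10*√2*3 = -4852 - 30*√2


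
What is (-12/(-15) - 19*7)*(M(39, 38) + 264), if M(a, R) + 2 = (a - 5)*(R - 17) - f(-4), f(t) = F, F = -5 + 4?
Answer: -645797/5 ≈ -1.2916e+5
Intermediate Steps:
F = -1
f(t) = -1
M(a, R) = -1 + (-17 + R)*(-5 + a) (M(a, R) = -2 + ((a - 5)*(R - 17) - 1*(-1)) = -2 + ((-5 + a)*(-17 + R) + 1) = -2 + ((-17 + R)*(-5 + a) + 1) = -2 + (1 + (-17 + R)*(-5 + a)) = -1 + (-17 + R)*(-5 + a))
(-12/(-15) - 19*7)*(M(39, 38) + 264) = (-12/(-15) - 19*7)*((84 - 17*39 - 5*38 + 38*39) + 264) = (-12*(-1/15) - 133)*((84 - 663 - 190 + 1482) + 264) = (4/5 - 133)*(713 + 264) = -661/5*977 = -645797/5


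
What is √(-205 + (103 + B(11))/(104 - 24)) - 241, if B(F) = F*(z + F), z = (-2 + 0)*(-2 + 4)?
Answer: -241 + I*√811/2 ≈ -241.0 + 14.239*I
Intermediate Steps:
z = -4 (z = -2*2 = -4)
B(F) = F*(-4 + F)
√(-205 + (103 + B(11))/(104 - 24)) - 241 = √(-205 + (103 + 11*(-4 + 11))/(104 - 24)) - 241 = √(-205 + (103 + 11*7)/80) - 241 = √(-205 + (103 + 77)*(1/80)) - 241 = √(-205 + 180*(1/80)) - 241 = √(-205 + 9/4) - 241 = √(-811/4) - 241 = I*√811/2 - 241 = -241 + I*√811/2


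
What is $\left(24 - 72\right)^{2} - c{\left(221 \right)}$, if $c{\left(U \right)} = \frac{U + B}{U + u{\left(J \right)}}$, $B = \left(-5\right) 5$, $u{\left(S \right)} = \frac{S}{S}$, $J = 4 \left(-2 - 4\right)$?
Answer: $\frac{255646}{111} \approx 2303.1$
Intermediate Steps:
$J = -24$ ($J = 4 \left(-6\right) = -24$)
$u{\left(S \right)} = 1$
$B = -25$
$c{\left(U \right)} = \frac{-25 + U}{1 + U}$ ($c{\left(U \right)} = \frac{U - 25}{U + 1} = \frac{-25 + U}{1 + U}$)
$\left(24 - 72\right)^{2} - c{\left(221 \right)} = \left(24 - 72\right)^{2} - \frac{-25 + 221}{1 + 221} = \left(-48\right)^{2} - \frac{1}{222} \cdot 196 = 2304 - \frac{1}{222} \cdot 196 = 2304 - \frac{98}{111} = \frac{255646}{111}$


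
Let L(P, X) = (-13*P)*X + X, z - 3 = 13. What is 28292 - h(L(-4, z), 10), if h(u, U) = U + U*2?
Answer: 28262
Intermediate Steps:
z = 16 (z = 3 + 13 = 16)
L(P, X) = X - 13*P*X (L(P, X) = -13*P*X + X = X - 13*P*X)
h(u, U) = 3*U (h(u, U) = U + 2*U = 3*U)
28292 - h(L(-4, z), 10) = 28292 - 3*10 = 28292 - 1*30 = 28292 - 30 = 28262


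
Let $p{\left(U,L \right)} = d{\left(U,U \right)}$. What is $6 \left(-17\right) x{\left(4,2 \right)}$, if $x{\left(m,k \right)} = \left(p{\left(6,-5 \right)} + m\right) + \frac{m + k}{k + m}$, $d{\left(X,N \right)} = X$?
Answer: $-1122$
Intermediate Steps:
$p{\left(U,L \right)} = U$
$x{\left(m,k \right)} = 7 + m$ ($x{\left(m,k \right)} = \left(6 + m\right) + \frac{m + k}{k + m} = \left(6 + m\right) + \frac{k + m}{k + m} = \left(6 + m\right) + 1 = 7 + m$)
$6 \left(-17\right) x{\left(4,2 \right)} = 6 \left(-17\right) \left(7 + 4\right) = \left(-102\right) 11 = -1122$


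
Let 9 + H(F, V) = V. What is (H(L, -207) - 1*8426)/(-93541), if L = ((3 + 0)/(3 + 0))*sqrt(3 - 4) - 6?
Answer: 8642/93541 ≈ 0.092387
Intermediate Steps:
L = -6 + I (L = (3/3)*sqrt(-1) - 6 = (3*(1/3))*I - 6 = 1*I - 6 = I - 6 = -6 + I ≈ -6.0 + 1.0*I)
H(F, V) = -9 + V
(H(L, -207) - 1*8426)/(-93541) = ((-9 - 207) - 1*8426)/(-93541) = (-216 - 8426)*(-1/93541) = -8642*(-1/93541) = 8642/93541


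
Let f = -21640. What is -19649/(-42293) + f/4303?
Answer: -830670873/181986779 ≈ -4.5645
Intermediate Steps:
-19649/(-42293) + f/4303 = -19649/(-42293) - 21640/4303 = -19649*(-1/42293) - 21640*1/4303 = 19649/42293 - 21640/4303 = -830670873/181986779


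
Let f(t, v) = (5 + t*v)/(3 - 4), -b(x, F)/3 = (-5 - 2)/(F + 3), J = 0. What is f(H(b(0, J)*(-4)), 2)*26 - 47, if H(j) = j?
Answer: 1279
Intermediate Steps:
b(x, F) = 21/(3 + F) (b(x, F) = -3*(-5 - 2)/(F + 3) = -(-21)/(3 + F) = 21/(3 + F))
f(t, v) = -5 - t*v (f(t, v) = (5 + t*v)/(-1) = (5 + t*v)*(-1) = -5 - t*v)
f(H(b(0, J)*(-4)), 2)*26 - 47 = (-5 - 1*(21/(3 + 0))*(-4)*2)*26 - 47 = (-5 - 1*(21/3)*(-4)*2)*26 - 47 = (-5 - 1*(21*(1/3))*(-4)*2)*26 - 47 = (-5 - 1*7*(-4)*2)*26 - 47 = (-5 - 1*(-28)*2)*26 - 47 = (-5 + 56)*26 - 47 = 51*26 - 47 = 1326 - 47 = 1279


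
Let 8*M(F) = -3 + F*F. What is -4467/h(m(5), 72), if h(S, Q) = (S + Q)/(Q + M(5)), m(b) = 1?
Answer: -1335633/292 ≈ -4574.1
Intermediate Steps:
M(F) = -3/8 + F²/8 (M(F) = (-3 + F*F)/8 = (-3 + F²)/8 = -3/8 + F²/8)
h(S, Q) = (Q + S)/(11/4 + Q) (h(S, Q) = (S + Q)/(Q + (-3/8 + (⅛)*5²)) = (Q + S)/(Q + (-3/8 + (⅛)*25)) = (Q + S)/(Q + (-3/8 + 25/8)) = (Q + S)/(Q + 11/4) = (Q + S)/(11/4 + Q))
-4467/h(m(5), 72) = -4467*(11 + 4*72)/(4*(72 + 1)) = -4467/(4*73/(11 + 288)) = -4467/(4*73/299) = -4467/(4*(1/299)*73) = -4467/292/299 = -4467*299/292 = -1335633/292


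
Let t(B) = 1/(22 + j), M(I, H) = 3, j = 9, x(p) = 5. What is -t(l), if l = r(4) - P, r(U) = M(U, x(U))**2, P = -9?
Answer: -1/31 ≈ -0.032258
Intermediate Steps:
r(U) = 9 (r(U) = 3**2 = 9)
l = 18 (l = 9 - 1*(-9) = 9 + 9 = 18)
t(B) = 1/31 (t(B) = 1/(22 + 9) = 1/31)
-t(l) = -1*1/31 = -1/31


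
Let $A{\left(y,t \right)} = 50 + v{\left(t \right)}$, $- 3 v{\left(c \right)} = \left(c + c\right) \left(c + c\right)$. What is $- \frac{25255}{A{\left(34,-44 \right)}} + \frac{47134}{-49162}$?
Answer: $\frac{1683411667}{186668114} \approx 9.0182$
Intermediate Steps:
$v{\left(c \right)} = - \frac{4 c^{2}}{3}$ ($v{\left(c \right)} = - \frac{\left(c + c\right) \left(c + c\right)}{3} = - \frac{2 c 2 c}{3} = - \frac{4 c^{2}}{3}$)
$A{\left(y,t \right)} = 50 - \frac{4 t^{2}}{3}$
$- \frac{25255}{A{\left(34,-44 \right)}} + \frac{47134}{-49162} = - \frac{25255}{50 - \frac{4 \left(-44\right)^{2}}{3}} + \frac{47134}{-49162} = - \frac{25255}{50 - \frac{7744}{3}} + 47134 \left(- \frac{1}{49162}\right) = - \frac{25255}{50 - \frac{7744}{3}} - \frac{23567}{24581} = - \frac{25255}{- \frac{7594}{3}} - \frac{23567}{24581} = \left(-25255\right) \left(- \frac{3}{7594}\right) - \frac{23567}{24581} = \frac{75765}{7594} - \frac{23567}{24581} = \frac{1683411667}{186668114}$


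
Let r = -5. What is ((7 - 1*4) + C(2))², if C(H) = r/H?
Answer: ¼ ≈ 0.25000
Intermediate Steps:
C(H) = -5/H
((7 - 1*4) + C(2))² = ((7 - 1*4) - 5/2)² = ((7 - 4) - 5*½)² = (3 - 5/2)² = (½)² = ¼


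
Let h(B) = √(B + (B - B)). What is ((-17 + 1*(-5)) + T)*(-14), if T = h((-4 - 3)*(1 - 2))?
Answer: 308 - 14*√7 ≈ 270.96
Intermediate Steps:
h(B) = √B (h(B) = √(B + 0) = √B)
T = √7 (T = √((-4 - 3)*(1 - 2)) = √(-7*(-1)) = √7 ≈ 2.6458)
((-17 + 1*(-5)) + T)*(-14) = ((-17 + 1*(-5)) + √7)*(-14) = ((-17 - 5) + √7)*(-14) = (-22 + √7)*(-14) = 308 - 14*√7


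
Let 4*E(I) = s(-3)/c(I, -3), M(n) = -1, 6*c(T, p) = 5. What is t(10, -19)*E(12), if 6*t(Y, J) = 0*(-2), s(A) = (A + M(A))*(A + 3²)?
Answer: 0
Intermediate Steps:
c(T, p) = ⅚ (c(T, p) = (⅙)*5 = ⅚)
s(A) = (-1 + A)*(9 + A) (s(A) = (A - 1)*(A + 3²) = (-1 + A)*(A + 9) = (-1 + A)*(9 + A))
t(Y, J) = 0 (t(Y, J) = (0*(-2))/6 = (⅙)*0 = 0)
E(I) = -36/5 (E(I) = ((-9 + (-3)² + 8*(-3))/(⅚))/4 = ((-9 + 9 - 24)*(6/5))/4 = (-24*6/5)/4 = (¼)*(-144/5) = -36/5)
t(10, -19)*E(12) = 0*(-36/5) = 0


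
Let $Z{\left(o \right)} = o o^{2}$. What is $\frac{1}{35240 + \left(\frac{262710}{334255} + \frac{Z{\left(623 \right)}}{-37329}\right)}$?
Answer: $\frac{2495480979}{71777847301961} \approx 3.4767 \cdot 10^{-5}$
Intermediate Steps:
$Z{\left(o \right)} = o^{3}$
$\frac{1}{35240 + \left(\frac{262710}{334255} + \frac{Z{\left(623 \right)}}{-37329}\right)} = \frac{1}{35240 + \left(\frac{262710}{334255} + \frac{623^{3}}{-37329}\right)} = \frac{1}{35240 + \left(262710 \cdot \frac{1}{334255} + 241804367 \left(- \frac{1}{37329}\right)\right)} = \frac{1}{35240 + \left(\frac{52542}{66851} - \frac{241804367}{37329}\right)} = \frac{1}{35240 - \frac{16162902397999}{2495480979}} = \frac{1}{\frac{71777847301961}{2495480979}} = \frac{2495480979}{71777847301961}$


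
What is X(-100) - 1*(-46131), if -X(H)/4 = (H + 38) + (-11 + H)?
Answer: 46823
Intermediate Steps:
X(H) = -108 - 8*H (X(H) = -4*((H + 38) + (-11 + H)) = -4*((38 + H) + (-11 + H)) = -4*(27 + 2*H) = -108 - 8*H)
X(-100) - 1*(-46131) = (-108 - 8*(-100)) - 1*(-46131) = (-108 + 800) + 46131 = 692 + 46131 = 46823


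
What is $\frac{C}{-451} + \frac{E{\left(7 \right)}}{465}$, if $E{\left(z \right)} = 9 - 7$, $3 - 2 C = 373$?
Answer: $\frac{86927}{209715} \approx 0.4145$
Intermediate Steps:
$C = -185$ ($C = \frac{3}{2} - \frac{373}{2} = -185$)
$E{\left(z \right)} = 2$ ($E{\left(z \right)} = 9 - 7 = 2$)
$\frac{C}{-451} + \frac{E{\left(7 \right)}}{465} = - \frac{185}{-451} + \frac{2}{465} = \left(-185\right) \left(- \frac{1}{451}\right) + 2 \cdot \frac{1}{465} = \frac{185}{451} + \frac{2}{465} = \frac{86927}{209715}$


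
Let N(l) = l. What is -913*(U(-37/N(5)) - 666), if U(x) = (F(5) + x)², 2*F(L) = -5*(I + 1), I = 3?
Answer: 8290953/25 ≈ 3.3164e+5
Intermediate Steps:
F(L) = -10 (F(L) = (-5*(3 + 1))/2 = (-5*4)/2 = (½)*(-20) = -10)
U(x) = (-10 + x)²
-913*(U(-37/N(5)) - 666) = -913*((-10 - 37/5)² - 666) = -913*((-87/5)² - 666) = -913*(7569/25 - 666) = -913*(-9081/25) = 8290953/25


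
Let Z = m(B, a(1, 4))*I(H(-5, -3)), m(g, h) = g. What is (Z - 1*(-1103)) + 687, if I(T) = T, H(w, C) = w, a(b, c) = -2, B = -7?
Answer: 1825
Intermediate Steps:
Z = 35 (Z = -7*(-5) = 35)
(Z - 1*(-1103)) + 687 = (35 - 1*(-1103)) + 687 = (35 + 1103) + 687 = 1138 + 687 = 1825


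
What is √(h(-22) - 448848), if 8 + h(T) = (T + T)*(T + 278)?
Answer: 2*I*√115030 ≈ 678.32*I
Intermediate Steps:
h(T) = -8 + 2*T*(278 + T) (h(T) = -8 + (T + T)*(T + 278) = -8 + (2*T)*(278 + T) = -8 + 2*T*(278 + T))
√(h(-22) - 448848) = √((-8 + 2*(-22)² + 556*(-22)) - 448848) = √((-8 + 2*484 - 12232) - 448848) = √((-8 + 968 - 12232) - 448848) = √(-11272 - 448848) = √(-460120) = 2*I*√115030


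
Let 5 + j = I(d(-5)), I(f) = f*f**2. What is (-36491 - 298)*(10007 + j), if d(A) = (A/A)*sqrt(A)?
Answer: -367963578 + 183945*I*sqrt(5) ≈ -3.6796e+8 + 4.1131e+5*I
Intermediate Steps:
d(A) = sqrt(A) (d(A) = 1*sqrt(A) = sqrt(A))
I(f) = f**3
j = -5 - 5*I*sqrt(5) (j = -5 + (sqrt(-5))**3 = -5 + (I*sqrt(5))**3 = -5 - 5*I*sqrt(5) ≈ -5.0 - 11.18*I)
(-36491 - 298)*(10007 + j) = (-36491 - 298)*(10007 + (-5 - 5*I*sqrt(5))) = -36789*(10002 - 5*I*sqrt(5)) = -367963578 + 183945*I*sqrt(5)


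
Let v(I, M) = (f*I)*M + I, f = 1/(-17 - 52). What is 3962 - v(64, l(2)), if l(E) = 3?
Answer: 89718/23 ≈ 3900.8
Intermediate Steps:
f = -1/69 (f = 1/(-69) = -1/69 ≈ -0.014493)
v(I, M) = I - I*M/69 (v(I, M) = (-I/69)*M + I = -I*M/69 + I = I - I*M/69)
3962 - v(64, l(2)) = 3962 - 64*(69 - 1*3)/69 = 3962 - 64*(69 - 3)/69 = 3962 - 64*66/69 = 3962 - 1*1408/23 = 3962 - 1408/23 = 89718/23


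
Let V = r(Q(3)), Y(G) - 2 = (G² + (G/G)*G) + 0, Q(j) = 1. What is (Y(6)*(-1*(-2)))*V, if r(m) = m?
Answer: 88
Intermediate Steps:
Y(G) = 2 + G + G² (Y(G) = 2 + ((G² + (G/G)*G) + 0) = 2 + ((G² + 1*G) + 0) = 2 + ((G² + G) + 0) = 2 + ((G + G²) + 0) = 2 + (G + G²) = 2 + G + G²)
V = 1
(Y(6)*(-1*(-2)))*V = ((2 + 6 + 6²)*(-1*(-2)))*1 = ((2 + 6 + 36)*2)*1 = (44*2)*1 = 88*1 = 88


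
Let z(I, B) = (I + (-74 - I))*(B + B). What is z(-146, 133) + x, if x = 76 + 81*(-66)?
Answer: -24954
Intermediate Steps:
z(I, B) = -148*B
x = -5270 (x = 76 - 5346 = -5270)
z(-146, 133) + x = -148*133 - 5270 = -19684 - 5270 = -24954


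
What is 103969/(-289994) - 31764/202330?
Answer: -15123708593/29337243010 ≈ -0.51551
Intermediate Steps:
103969/(-289994) - 31764/202330 = 103969*(-1/289994) - 31764*1/202330 = -103969/289994 - 15882/101165 = -15123708593/29337243010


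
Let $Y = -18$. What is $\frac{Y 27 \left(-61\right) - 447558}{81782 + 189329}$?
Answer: $- \frac{417912}{271111} \approx -1.5415$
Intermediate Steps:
$\frac{Y 27 \left(-61\right) - 447558}{81782 + 189329} = \frac{\left(-18\right) 27 \left(-61\right) - 447558}{81782 + 189329} = \frac{\left(-486\right) \left(-61\right) - 447558}{271111} = \left(29646 - 447558\right) \frac{1}{271111} = \left(-417912\right) \frac{1}{271111} = - \frac{417912}{271111}$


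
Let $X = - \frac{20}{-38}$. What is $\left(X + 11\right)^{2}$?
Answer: $\frac{47961}{361} \approx 132.86$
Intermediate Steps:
$X = \frac{10}{19}$ ($X = \left(-20\right) \left(- \frac{1}{38}\right) = \frac{10}{19} \approx 0.52632$)
$\left(X + 11\right)^{2} = \left(\frac{10}{19} + 11\right)^{2} = \left(\frac{219}{19}\right)^{2} = \frac{47961}{361}$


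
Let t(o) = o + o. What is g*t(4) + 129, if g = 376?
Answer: 3137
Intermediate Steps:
t(o) = 2*o
g*t(4) + 129 = 376*(2*4) + 129 = 376*8 + 129 = 3008 + 129 = 3137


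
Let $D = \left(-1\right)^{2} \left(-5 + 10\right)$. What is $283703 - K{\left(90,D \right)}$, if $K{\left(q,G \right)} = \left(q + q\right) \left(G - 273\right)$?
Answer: $331943$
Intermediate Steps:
$D = 5$ ($D = 1 \cdot 5 = 5$)
$K{\left(q,G \right)} = 2 q \left(-273 + G\right)$
$283703 - K{\left(90,D \right)} = 283703 - 2 \cdot 90 \left(-273 + 5\right) = 283703 - 2 \cdot 90 \left(-268\right) = 283703 - -48240 = 283703 + 48240 = 331943$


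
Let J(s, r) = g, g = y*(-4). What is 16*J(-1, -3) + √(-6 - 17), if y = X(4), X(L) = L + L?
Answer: -512 + I*√23 ≈ -512.0 + 4.7958*I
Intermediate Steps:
X(L) = 2*L
y = 8 (y = 2*4 = 8)
g = -32 (g = 8*(-4) = -32)
J(s, r) = -32
16*J(-1, -3) + √(-6 - 17) = 16*(-32) + √(-6 - 17) = -512 + √(-23) = -512 + I*√23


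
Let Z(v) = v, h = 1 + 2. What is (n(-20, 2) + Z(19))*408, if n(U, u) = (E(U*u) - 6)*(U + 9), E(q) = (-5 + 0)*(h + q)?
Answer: -795600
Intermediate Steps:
h = 3
E(q) = -15 - 5*q (E(q) = (-5 + 0)*(3 + q) = -5*(3 + q) = -15 - 5*q)
n(U, u) = (-21 - 5*U*u)*(9 + U) (n(U, u) = ((-15 - 5*U*u) - 6)*(U + 9) = ((-15 - 5*U*u) - 6)*(9 + U) = (-21 - 5*U*u)*(9 + U))
(n(-20, 2) + Z(19))*408 = ((-189 - 21*(-20) - 45*(-20)*2 - 5*2*(-20)**2) + 19)*408 = ((-189 + 420 + 1800 - 5*2*400) + 19)*408 = ((-189 + 420 + 1800 - 4000) + 19)*408 = (-1969 + 19)*408 = -1950*408 = -795600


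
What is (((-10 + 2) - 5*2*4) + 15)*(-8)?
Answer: 264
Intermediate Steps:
(((-10 + 2) - 5*2*4) + 15)*(-8) = ((-8 - 10*4) + 15)*(-8) = ((-8 - 40) + 15)*(-8) = (-48 + 15)*(-8) = -33*(-8) = 264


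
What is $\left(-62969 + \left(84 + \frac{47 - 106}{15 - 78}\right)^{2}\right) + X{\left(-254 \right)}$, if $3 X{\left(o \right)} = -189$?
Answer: $- \frac{221540807}{3969} \approx -55818.0$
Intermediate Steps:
$X{\left(o \right)} = -63$ ($X{\left(o \right)} = \frac{1}{3} \left(-189\right) = -63$)
$\left(-62969 + \left(84 + \frac{47 - 106}{15 - 78}\right)^{2}\right) + X{\left(-254 \right)} = \left(-62969 + \left(84 + \frac{47 - 106}{15 - 78}\right)^{2}\right) - 63 = \left(-62969 + \left(84 - \frac{59}{-63}\right)^{2}\right) - 63 = \left(-62969 + \left(84 - - \frac{59}{63}\right)^{2}\right) - 63 = \left(-62969 + \left(84 + \frac{59}{63}\right)^{2}\right) - 63 = \left(-62969 + \left(\frac{5351}{63}\right)^{2}\right) - 63 = \left(-62969 + \frac{28633201}{3969}\right) - 63 = - \frac{221290760}{3969} - 63 = - \frac{221540807}{3969}$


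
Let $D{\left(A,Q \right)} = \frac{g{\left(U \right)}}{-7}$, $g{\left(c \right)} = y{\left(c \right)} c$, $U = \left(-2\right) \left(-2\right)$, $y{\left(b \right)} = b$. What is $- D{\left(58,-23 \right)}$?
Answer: $\frac{16}{7} \approx 2.2857$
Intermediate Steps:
$U = 4$
$g{\left(c \right)} = c^{2}$ ($g{\left(c \right)} = c c = c^{2}$)
$D{\left(A,Q \right)} = - \frac{16}{7}$ ($D{\left(A,Q \right)} = \frac{4^{2}}{-7} = 16 \left(- \frac{1}{7}\right) = - \frac{16}{7}$)
$- D{\left(58,-23 \right)} = \left(-1\right) \left(- \frac{16}{7}\right) = \frac{16}{7}$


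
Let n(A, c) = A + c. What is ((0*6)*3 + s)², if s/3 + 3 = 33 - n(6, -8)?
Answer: 9216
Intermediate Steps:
s = 96 (s = -9 + 3*(33 - (6 - 8)) = -9 + 3*(33 - 1*(-2)) = -9 + 3*(33 + 2) = -9 + 3*35 = -9 + 105 = 96)
((0*6)*3 + s)² = ((0*6)*3 + 96)² = (0*3 + 96)² = (0 + 96)² = 96² = 9216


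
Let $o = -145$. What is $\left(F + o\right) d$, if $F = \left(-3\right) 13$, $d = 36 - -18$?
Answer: $-9936$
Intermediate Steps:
$d = 54$ ($d = 36 + 18 = 54$)
$F = -39$
$\left(F + o\right) d = \left(-39 - 145\right) 54 = \left(-184\right) 54 = -9936$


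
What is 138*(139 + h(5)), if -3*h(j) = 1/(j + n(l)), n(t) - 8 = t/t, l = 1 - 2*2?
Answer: 134251/7 ≈ 19179.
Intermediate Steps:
l = -3 (l = 1 - 4 = -3)
n(t) = 9 (n(t) = 8 + t/t = 8 + 1 = 9)
h(j) = -1/(3*(9 + j)) (h(j) = -1/(3*(j + 9)) = -1/(3*(9 + j)))
138*(139 + h(5)) = 138*(139 - 1/(27 + 3*5)) = 138*(139 - 1/(27 + 15)) = 138*(139 - 1/42) = 138*(5837/42) = 134251/7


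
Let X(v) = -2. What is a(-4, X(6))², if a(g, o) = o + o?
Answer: 16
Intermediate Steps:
a(g, o) = 2*o
a(-4, X(6))² = (2*(-2))² = (-4)² = 16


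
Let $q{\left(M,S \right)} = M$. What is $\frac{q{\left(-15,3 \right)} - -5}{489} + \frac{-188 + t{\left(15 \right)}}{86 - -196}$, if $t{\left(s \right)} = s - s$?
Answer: $- \frac{112}{163} \approx -0.68712$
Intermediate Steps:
$t{\left(s \right)} = 0$
$\frac{q{\left(-15,3 \right)} - -5}{489} + \frac{-188 + t{\left(15 \right)}}{86 - -196} = \frac{-15 - -5}{489} + \frac{-188 + 0}{86 - -196} = \left(-15 + 5\right) \frac{1}{489} - \frac{188}{86 + 196} = \left(-10\right) \frac{1}{489} - \frac{188}{282} = - \frac{10}{489} - \frac{2}{3} = - \frac{112}{163}$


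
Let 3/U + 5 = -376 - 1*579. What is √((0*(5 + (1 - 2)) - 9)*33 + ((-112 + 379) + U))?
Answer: I*√48005/40 ≈ 5.4775*I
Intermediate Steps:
U = -1/320 (U = 3/(-5 + (-376 - 1*579)) = 3/(-5 + (-376 - 579)) = 3/(-5 - 955) = 3/(-960) = 3*(-1/960) = -1/320 ≈ -0.0031250)
√((0*(5 + (1 - 2)) - 9)*33 + ((-112 + 379) + U)) = √((0*(5 + (1 - 2)) - 9)*33 + ((-112 + 379) - 1/320)) = √((0*(5 - 1) - 9)*33 + (267 - 1/320)) = √((0*4 - 9)*33 + 85439/320) = √((0 - 9)*33 + 85439/320) = √(-9*33 + 85439/320) = √(-297 + 85439/320) = √(-9601/320) = I*√48005/40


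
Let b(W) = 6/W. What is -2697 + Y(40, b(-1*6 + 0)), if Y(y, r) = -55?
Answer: -2752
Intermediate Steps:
-2697 + Y(40, b(-1*6 + 0)) = -2697 - 55 = -2752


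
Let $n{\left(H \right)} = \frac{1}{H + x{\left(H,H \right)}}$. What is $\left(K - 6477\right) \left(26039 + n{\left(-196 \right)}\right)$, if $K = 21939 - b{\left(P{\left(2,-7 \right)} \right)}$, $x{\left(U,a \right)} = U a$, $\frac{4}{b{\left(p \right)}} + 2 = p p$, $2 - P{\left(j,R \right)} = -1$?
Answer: $\frac{10771164118163}{26754} \approx 4.026 \cdot 10^{8}$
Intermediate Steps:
$P{\left(j,R \right)} = 3$ ($P{\left(j,R \right)} = 2 - -1 = 2 + 1 = 3$)
$b{\left(p \right)} = \frac{4}{-2 + p^{2}}$ ($b{\left(p \right)} = \frac{4}{-2 + p p} = \frac{4}{-2 + p^{2}}$)
$K = \frac{153569}{7}$ ($K = 21939 - \frac{4}{-2 + 3^{2}} = 21939 - \frac{4}{-2 + 9} = 21939 - \frac{4}{7} = \frac{153569}{7} \approx 21938.0$)
$n{\left(H \right)} = \frac{1}{H + H^{2}}$ ($n{\left(H \right)} = \frac{1}{H + H H} = \frac{1}{H + H^{2}}$)
$\left(K - 6477\right) \left(26039 + n{\left(-196 \right)}\right) = \left(\frac{153569}{7} - 6477\right) \left(26039 + \frac{1}{\left(-196\right) \left(1 - 196\right)}\right) = \frac{108230 \left(26039 - \frac{1}{196 \left(-195\right)}\right)}{7} = \frac{108230 \left(26039 - - \frac{1}{38220}\right)}{7} = \frac{108230 \left(26039 + \frac{1}{38220}\right)}{7} = \frac{108230}{7} \cdot \frac{995210581}{38220} = \frac{10771164118163}{26754}$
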